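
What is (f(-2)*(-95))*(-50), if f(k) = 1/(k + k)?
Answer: -2375/2 ≈ -1187.5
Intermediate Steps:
f(k) = 1/(2*k)
(f(-2)*(-95))*(-50) = (((½)/(-2))*(-95))*(-50) = (((½)*(-½))*(-95))*(-50) = -¼*(-95)*(-50) = (95/4)*(-50) = -2375/2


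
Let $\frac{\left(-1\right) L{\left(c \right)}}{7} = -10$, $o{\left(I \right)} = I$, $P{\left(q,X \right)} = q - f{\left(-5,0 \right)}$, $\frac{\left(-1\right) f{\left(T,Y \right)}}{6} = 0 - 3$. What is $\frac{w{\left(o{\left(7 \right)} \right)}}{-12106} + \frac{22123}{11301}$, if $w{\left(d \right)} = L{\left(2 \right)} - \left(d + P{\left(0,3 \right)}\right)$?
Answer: $\frac{266905657}{136809906} \approx 1.9509$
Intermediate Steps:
$f{\left(T,Y \right)} = 18$ ($f{\left(T,Y \right)} = - 6 \left(0 - 3\right) = \left(-6\right) \left(-3\right) = 18$)
$P{\left(q,X \right)} = -18 + q$ ($P{\left(q,X \right)} = q - 18 = -18 + q$)
$L{\left(c \right)} = 70$ ($L{\left(c \right)} = \left(-7\right) \left(-10\right) = 70$)
$w{\left(d \right)} = 88 - d$ ($w{\left(d \right)} = 70 - \left(d + \left(-18 + 0\right)\right) = 70 - \left(d - 18\right) = 70 - \left(-18 + d\right) = 88 - d$)
$\frac{w{\left(o{\left(7 \right)} \right)}}{-12106} + \frac{22123}{11301} = \frac{88 - 7}{-12106} + \frac{22123}{11301} = \left(88 - 7\right) \left(- \frac{1}{12106}\right) + 22123 \cdot \frac{1}{11301} = 81 \left(- \frac{1}{12106}\right) + \frac{22123}{11301} = - \frac{81}{12106} + \frac{22123}{11301} = \frac{266905657}{136809906}$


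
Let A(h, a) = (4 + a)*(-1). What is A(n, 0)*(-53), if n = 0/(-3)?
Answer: 212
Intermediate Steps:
n = 0 (n = 0*(-⅓) = 0)
A(h, a) = -4 - a
A(n, 0)*(-53) = (-4 - 1*0)*(-53) = (-4 + 0)*(-53) = -4*(-53) = 212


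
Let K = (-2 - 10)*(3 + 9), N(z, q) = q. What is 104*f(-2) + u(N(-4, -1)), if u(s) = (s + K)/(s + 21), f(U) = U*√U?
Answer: -29/4 - 208*I*√2 ≈ -7.25 - 294.16*I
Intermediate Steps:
K = -144 (K = -12*12 = -144)
f(U) = U^(3/2)
u(s) = (-144 + s)/(21 + s) (u(s) = (s - 144)/(s + 21) = (-144 + s)/(21 + s))
104*f(-2) + u(N(-4, -1)) = 104*(-2)^(3/2) + (-144 - 1)/(21 - 1) = 104*(-2*I*√2) - 145/20 = -208*I*√2 + (1/20)*(-145) = -208*I*√2 - 29/4 = -29/4 - 208*I*√2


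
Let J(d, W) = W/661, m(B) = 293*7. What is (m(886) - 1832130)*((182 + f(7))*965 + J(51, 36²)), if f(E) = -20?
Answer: -189111993078654/661 ≈ -2.8610e+11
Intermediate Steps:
m(B) = 2051
J(d, W) = W/661 (J(d, W) = W*(1/661) = W/661)
(m(886) - 1832130)*((182 + f(7))*965 + J(51, 36²)) = (2051 - 1832130)*((182 - 20)*965 + (1/661)*36²) = -1830079*(162*965 + (1/661)*1296) = -1830079*(156330 + 1296/661) = -1830079*103335426/661 = -189111993078654/661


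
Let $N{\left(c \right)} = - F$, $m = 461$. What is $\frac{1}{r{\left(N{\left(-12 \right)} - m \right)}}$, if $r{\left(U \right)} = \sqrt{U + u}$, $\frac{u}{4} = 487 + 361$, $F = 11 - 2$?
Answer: $\frac{\sqrt{2922}}{2922} \approx 0.018499$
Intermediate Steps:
$F = 9$ ($F = 11 - 2 = 9$)
$u = 3392$ ($u = 4 \left(487 + 361\right) = 4 \cdot 848 = 3392$)
$N{\left(c \right)} = -9$ ($N{\left(c \right)} = \left(-1\right) 9 = -9$)
$r{\left(U \right)} = \sqrt{3392 + U}$ ($r{\left(U \right)} = \sqrt{U + 3392} = \sqrt{3392 + U}$)
$\frac{1}{r{\left(N{\left(-12 \right)} - m \right)}} = \frac{1}{\sqrt{3392 - 470}} = \frac{1}{\sqrt{2922}} = \frac{\sqrt{2922}}{2922}$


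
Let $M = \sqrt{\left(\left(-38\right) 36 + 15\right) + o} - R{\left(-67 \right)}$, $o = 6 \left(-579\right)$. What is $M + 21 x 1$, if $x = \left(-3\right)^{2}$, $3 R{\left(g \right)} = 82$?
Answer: $\frac{485}{3} + i \sqrt{4827} \approx 161.67 + 69.477 i$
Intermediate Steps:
$o = -3474$
$R{\left(g \right)} = \frac{82}{3}$ ($R{\left(g \right)} = \frac{1}{3} \cdot 82 = \frac{82}{3}$)
$x = 9$
$M = - \frac{82}{3} + i \sqrt{4827}$ ($M = \sqrt{\left(\left(-38\right) 36 + 15\right) - 3474} - \frac{82}{3} = \sqrt{\left(-1368 + 15\right) - 3474} - \frac{82}{3} = \sqrt{-1353 - 3474} - \frac{82}{3} = \sqrt{-4827} - \frac{82}{3} = i \sqrt{4827} - \frac{82}{3} = - \frac{82}{3} + i \sqrt{4827} \approx -27.333 + 69.477 i$)
$M + 21 x 1 = \left(- \frac{82}{3} + i \sqrt{4827}\right) + 21 \cdot 9 \cdot 1 = \left(- \frac{82}{3} + i \sqrt{4827}\right) + 189 \cdot 1 = \left(- \frac{82}{3} + i \sqrt{4827}\right) + 189 = \frac{485}{3} + i \sqrt{4827}$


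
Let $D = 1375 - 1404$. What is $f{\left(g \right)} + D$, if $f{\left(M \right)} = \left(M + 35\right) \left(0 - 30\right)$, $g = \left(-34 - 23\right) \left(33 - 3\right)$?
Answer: $50221$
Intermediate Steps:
$g = -1710$ ($g = \left(-57\right) 30 = -1710$)
$D = -29$
$f{\left(M \right)} = -1050 - 30 M$ ($f{\left(M \right)} = \left(35 + M\right) \left(-30\right) = -1050 - 30 M$)
$f{\left(g \right)} + D = \left(-1050 - -51300\right) - 29 = \left(-1050 + 51300\right) - 29 = 50250 - 29 = 50221$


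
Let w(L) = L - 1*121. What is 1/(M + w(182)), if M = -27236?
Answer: -1/27175 ≈ -3.6799e-5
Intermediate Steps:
w(L) = -121 + L (w(L) = L - 121 = -121 + L)
1/(M + w(182)) = 1/(-27236 + (-121 + 182)) = 1/(-27236 + 61) = 1/(-27175) = -1/27175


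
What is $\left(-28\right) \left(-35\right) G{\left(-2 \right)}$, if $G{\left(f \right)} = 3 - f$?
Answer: $4900$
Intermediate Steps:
$\left(-28\right) \left(-35\right) G{\left(-2 \right)} = \left(-28\right) \left(-35\right) \left(3 - -2\right) = 980 \left(3 + 2\right) = 980 \cdot 5 = 4900$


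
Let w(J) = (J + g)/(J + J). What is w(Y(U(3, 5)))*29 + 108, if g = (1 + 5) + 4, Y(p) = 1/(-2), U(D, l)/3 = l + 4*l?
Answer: -335/2 ≈ -167.50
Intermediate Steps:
U(D, l) = 15*l (U(D, l) = 3*(l + 4*l) = 3*(5*l) = 15*l)
Y(p) = -1/2
g = 10 (g = 6 + 4 = 10)
w(J) = (10 + J)/(2*J) (w(J) = (J + 10)/(J + J) = (10 + J)/((2*J)) = (10 + J)*(1/(2*J)) = (10 + J)/(2*J))
w(Y(U(3, 5)))*29 + 108 = ((10 - 1/2)/(2*(-1/2)))*29 + 108 = ((1/2)*(-2)*(19/2))*29 + 108 = -19/2*29 + 108 = -551/2 + 108 = -335/2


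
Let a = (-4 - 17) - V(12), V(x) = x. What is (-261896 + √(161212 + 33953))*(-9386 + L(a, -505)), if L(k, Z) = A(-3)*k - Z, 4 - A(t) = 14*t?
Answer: 2723456504 - 31197*√21685 ≈ 2.7189e+9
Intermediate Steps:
a = -33 (a = (-4 - 17) - 1*12 = -21 - 12 = -33)
A(t) = 4 - 14*t
L(k, Z) = -Z + 46*k (L(k, Z) = (4 - 14*(-3))*k - Z = (4 + 42)*k - Z = 46*k - Z = -Z + 46*k)
(-261896 + √(161212 + 33953))*(-9386 + L(a, -505)) = (-261896 + √(161212 + 33953))*(-9386 + (-1*(-505) + 46*(-33))) = (-261896 + √195165)*(-9386 + (505 - 1518)) = (-261896 + 3*√21685)*(-9386 - 1013) = (-261896 + 3*√21685)*(-10399) = 2723456504 - 31197*√21685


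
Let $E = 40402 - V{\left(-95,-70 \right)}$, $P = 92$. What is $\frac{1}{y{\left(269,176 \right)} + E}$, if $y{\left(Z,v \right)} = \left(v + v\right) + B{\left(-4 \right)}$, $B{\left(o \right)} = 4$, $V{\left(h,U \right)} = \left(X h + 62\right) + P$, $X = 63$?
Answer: $\frac{1}{46589} \approx 2.1464 \cdot 10^{-5}$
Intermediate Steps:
$V{\left(h,U \right)} = 154 + 63 h$ ($V{\left(h,U \right)} = \left(63 h + 62\right) + 92 = \left(62 + 63 h\right) + 92 = 154 + 63 h$)
$E = 46233$ ($E = 40402 - \left(154 + 63 \left(-95\right)\right) = 40402 - \left(154 - 5985\right) = 40402 - -5831 = 40402 + 5831 = 46233$)
$y{\left(Z,v \right)} = 4 + 2 v$ ($y{\left(Z,v \right)} = \left(v + v\right) + 4 = 2 v + 4 = 4 + 2 v$)
$\frac{1}{y{\left(269,176 \right)} + E} = \frac{1}{\left(4 + 2 \cdot 176\right) + 46233} = \frac{1}{\left(4 + 352\right) + 46233} = \frac{1}{356 + 46233} = \frac{1}{46589}$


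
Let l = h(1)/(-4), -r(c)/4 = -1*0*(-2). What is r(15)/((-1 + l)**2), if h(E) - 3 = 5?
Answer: 0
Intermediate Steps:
r(c) = 0 (r(c) = -4*(-1*0)*(-2) = -0*(-2) = -4*0 = 0)
h(E) = 8 (h(E) = 3 + 5 = 8)
l = -2 (l = 8/(-4) = 8*(-1/4) = -2)
r(15)/((-1 + l)**2) = 0/((-1 - 2)**2) = 0/((-3)**2) = 0/9 = 0*(1/9) = 0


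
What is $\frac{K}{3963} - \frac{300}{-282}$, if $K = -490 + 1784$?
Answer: $\frac{258968}{186261} \approx 1.3904$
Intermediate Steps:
$K = 1294$
$\frac{K}{3963} - \frac{300}{-282} = \frac{1294}{3963} - \frac{300}{-282} = 1294 \cdot \frac{1}{3963} - - \frac{50}{47} = \frac{1294}{3963} + \frac{50}{47} = \frac{258968}{186261}$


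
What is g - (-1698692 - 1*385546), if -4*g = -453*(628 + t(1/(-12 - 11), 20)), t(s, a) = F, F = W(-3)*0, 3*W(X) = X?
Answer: 2155359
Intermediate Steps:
W(X) = X/3
F = 0 (F = ((⅓)*(-3))*0 = -1*0 = 0)
t(s, a) = 0
g = 71121 (g = -(-453)*(628 + 0)/4 = -(-453)*628/4 = -¼*(-284484) = 71121)
g - (-1698692 - 1*385546) = 71121 - (-1698692 - 1*385546) = 71121 - (-1698692 - 385546) = 71121 - 1*(-2084238) = 71121 + 2084238 = 2155359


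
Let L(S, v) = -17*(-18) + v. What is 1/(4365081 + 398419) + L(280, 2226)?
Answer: 12061182001/4763500 ≈ 2532.0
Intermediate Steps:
L(S, v) = 306 + v
1/(4365081 + 398419) + L(280, 2226) = 1/(4365081 + 398419) + (306 + 2226) = 1/4763500 + 2532 = 12061182001/4763500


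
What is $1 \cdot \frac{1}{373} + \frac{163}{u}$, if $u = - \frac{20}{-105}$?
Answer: $\frac{1276783}{1492} \approx 855.75$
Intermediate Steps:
$u = \frac{4}{21}$ ($u = \left(-20\right) \left(- \frac{1}{105}\right) = \frac{4}{21} \approx 0.19048$)
$1 \cdot \frac{1}{373} + \frac{163}{u} = 1 \cdot \frac{1}{373} + \frac{163}{\frac{4}{21}} = 1 \cdot \frac{1}{373} + 163 \cdot \frac{21}{4} = \frac{1}{373} + \frac{3423}{4} = \frac{1276783}{1492}$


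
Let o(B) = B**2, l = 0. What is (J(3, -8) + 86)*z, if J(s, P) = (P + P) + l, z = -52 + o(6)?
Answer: -1120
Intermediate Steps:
z = -16 (z = -52 + 6**2 = -52 + 36 = -16)
J(s, P) = 2*P (J(s, P) = (P + P) + 0 = 2*P + 0 = 2*P)
(J(3, -8) + 86)*z = (2*(-8) + 86)*(-16) = (-16 + 86)*(-16) = 70*(-16) = -1120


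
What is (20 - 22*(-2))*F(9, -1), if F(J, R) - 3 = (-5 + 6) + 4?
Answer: 512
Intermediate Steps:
F(J, R) = 8 (F(J, R) = 3 + ((-5 + 6) + 4) = 3 + (1 + 4) = 3 + 5 = 8)
(20 - 22*(-2))*F(9, -1) = (20 - 22*(-2))*8 = (20 + 44)*8 = 64*8 = 512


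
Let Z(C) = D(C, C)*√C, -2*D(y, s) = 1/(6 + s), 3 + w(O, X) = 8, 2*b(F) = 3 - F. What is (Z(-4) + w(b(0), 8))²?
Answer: (10 - I)²/4 ≈ 24.75 - 5.0*I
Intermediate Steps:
b(F) = 3/2 - F/2 (b(F) = (3 - F)/2 = 3/2 - F/2)
w(O, X) = 5 (w(O, X) = -3 + 8 = 5)
D(y, s) = -1/(2*(6 + s))
Z(C) = -√C/(12 + 2*C) (Z(C) = (-1/(12 + 2*C))*√C = -√C/(12 + 2*C))
(Z(-4) + w(b(0), 8))² = (-√(-4)/(12 + 2*(-4)) + 5)² = (-2*I/(12 - 8) + 5)² = (-1*2*I/4 + 5)² = (-1*2*I*¼ + 5)² = (-I/2 + 5)² = (5 - I/2)²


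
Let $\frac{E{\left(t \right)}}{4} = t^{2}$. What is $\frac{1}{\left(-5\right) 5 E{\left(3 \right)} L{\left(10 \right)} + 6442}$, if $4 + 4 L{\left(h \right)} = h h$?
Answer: $- \frac{1}{15158} \approx -6.5972 \cdot 10^{-5}$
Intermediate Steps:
$L{\left(h \right)} = -1 + \frac{h^{2}}{4}$ ($L{\left(h \right)} = -1 + \frac{h h}{4} = -1 + \frac{h^{2}}{4}$)
$E{\left(t \right)} = 4 t^{2}$
$\frac{1}{\left(-5\right) 5 E{\left(3 \right)} L{\left(10 \right)} + 6442} = \frac{1}{\left(-5\right) 5 \cdot 4 \cdot 3^{2} \left(-1 + \frac{10^{2}}{4}\right) + 6442} = \frac{1}{- 25 \cdot 4 \cdot 9 \left(-1 + \frac{1}{4} \cdot 100\right) + 6442} = \frac{1}{\left(-25\right) 36 \left(-1 + 25\right) + 6442} = \frac{1}{\left(-900\right) 24 + 6442} = \frac{1}{-21600 + 6442} = \frac{1}{-15158} = - \frac{1}{15158}$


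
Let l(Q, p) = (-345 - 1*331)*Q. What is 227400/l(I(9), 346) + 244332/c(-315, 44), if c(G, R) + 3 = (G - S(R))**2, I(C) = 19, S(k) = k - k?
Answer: -809370108/53100307 ≈ -15.242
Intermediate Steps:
S(k) = 0
c(G, R) = -3 + G**2 (c(G, R) = -3 + (G - 1*0)**2 = -3 + (G + 0)**2 = -3 + G**2)
l(Q, p) = -676*Q (l(Q, p) = (-345 - 331)*Q = -676*Q)
227400/l(I(9), 346) + 244332/c(-315, 44) = 227400/((-676*19)) + 244332/(-3 + (-315)**2) = 227400/(-12844) + 244332/(-3 + 99225) = 227400*(-1/12844) + 244332/99222 = -56850/3211 + 244332*(1/99222) = -56850/3211 + 40722/16537 = -809370108/53100307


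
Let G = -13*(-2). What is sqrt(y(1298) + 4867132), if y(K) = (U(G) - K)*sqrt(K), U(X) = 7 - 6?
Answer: sqrt(4867132 - 1297*sqrt(1298)) ≈ 2195.5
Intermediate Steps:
G = 26
U(X) = 1
y(K) = sqrt(K)*(1 - K) (y(K) = (1 - K)*sqrt(K) = sqrt(K)*(1 - K))
sqrt(y(1298) + 4867132) = sqrt(sqrt(1298)*(1 - 1*1298) + 4867132) = sqrt(sqrt(1298)*(1 - 1298) + 4867132) = sqrt(sqrt(1298)*(-1297) + 4867132) = sqrt(-1297*sqrt(1298) + 4867132) = sqrt(4867132 - 1297*sqrt(1298))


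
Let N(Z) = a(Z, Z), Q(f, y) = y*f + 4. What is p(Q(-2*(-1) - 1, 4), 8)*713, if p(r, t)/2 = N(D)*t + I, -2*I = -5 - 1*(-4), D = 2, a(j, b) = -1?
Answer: -10695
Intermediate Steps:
Q(f, y) = 4 + f*y (Q(f, y) = f*y + 4 = 4 + f*y)
I = ½ (I = -(-5 - 1*(-4))/2 = -(-5 + 4)/2 = -½*(-1) = ½ ≈ 0.50000)
N(Z) = -1
p(r, t) = 1 - 2*t (p(r, t) = 2*(-t + ½) = 2*(½ - t) = 1 - 2*t)
p(Q(-2*(-1) - 1, 4), 8)*713 = (1 - 2*8)*713 = (1 - 16)*713 = -15*713 = -10695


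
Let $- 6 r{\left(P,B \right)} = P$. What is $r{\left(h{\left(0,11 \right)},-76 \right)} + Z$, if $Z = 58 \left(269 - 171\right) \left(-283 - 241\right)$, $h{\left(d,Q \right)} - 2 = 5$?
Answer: $- \frac{17870503}{6} \approx -2.9784 \cdot 10^{6}$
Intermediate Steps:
$h{\left(d,Q \right)} = 7$ ($h{\left(d,Q \right)} = 2 + 5 = 7$)
$r{\left(P,B \right)} = - \frac{P}{6}$
$Z = -2978416$ ($Z = 58 \cdot 98 \left(-524\right) = 58 \left(-51352\right) = -2978416$)
$r{\left(h{\left(0,11 \right)},-76 \right)} + Z = \left(- \frac{1}{6}\right) 7 - 2978416 = - \frac{7}{6} - 2978416 = - \frac{17870503}{6}$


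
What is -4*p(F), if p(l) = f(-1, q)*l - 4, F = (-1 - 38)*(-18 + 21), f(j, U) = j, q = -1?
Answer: -452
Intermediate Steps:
F = -117 (F = -39*3 = -117)
p(l) = -4 - l (p(l) = -l - 4 = -4 - l)
-4*p(F) = -4*(-4 - 1*(-117)) = -4*(-4 + 117) = -4*113 = -452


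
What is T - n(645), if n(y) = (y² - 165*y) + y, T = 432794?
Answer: 122549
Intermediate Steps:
n(y) = y² - 164*y
T - n(645) = 432794 - 645*(-164 + 645) = 432794 - 645*481 = 432794 - 1*310245 = 432794 - 310245 = 122549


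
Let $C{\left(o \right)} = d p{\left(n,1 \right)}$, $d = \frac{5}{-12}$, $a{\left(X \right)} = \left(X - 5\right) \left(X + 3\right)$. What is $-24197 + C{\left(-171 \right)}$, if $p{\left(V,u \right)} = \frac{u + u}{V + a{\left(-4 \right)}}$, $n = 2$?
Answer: $- \frac{1597007}{66} \approx -24197.0$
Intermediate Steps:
$a{\left(X \right)} = \left(-5 + X\right) \left(3 + X\right)$
$p{\left(V,u \right)} = \frac{2 u}{9 + V}$ ($p{\left(V,u \right)} = \frac{u + u}{V - \left(7 - 16\right)} = \frac{2 u}{V + \left(-15 + 16 + 8\right)} = \frac{2 u}{V + 9} = \frac{2 u}{9 + V}$)
$d = - \frac{5}{12}$ ($d = 5 \left(- \frac{1}{12}\right) = - \frac{5}{12} \approx -0.41667$)
$C{\left(o \right)} = - \frac{5}{66}$ ($C{\left(o \right)} = - \frac{5 \cdot 2 \cdot 1 \frac{1}{9 + 2}}{12} = - \frac{5 \cdot 2 \cdot 1 \cdot \frac{1}{11}}{12} = \left(- \frac{5}{12}\right) \frac{2}{11} = - \frac{5}{66}$)
$-24197 + C{\left(-171 \right)} = -24197 - \frac{5}{66} = - \frac{1597007}{66}$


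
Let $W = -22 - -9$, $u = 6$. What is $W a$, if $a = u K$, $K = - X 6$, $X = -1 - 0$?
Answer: $-468$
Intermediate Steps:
$X = -1$ ($X = -1 + 0 = -1$)
$W = -13$ ($W = -22 + 9 = -13$)
$K = 6$ ($K = \left(-1\right) \left(-1\right) 6 = 1 \cdot 6 = 6$)
$a = 36$ ($a = 6 \cdot 6 = 36$)
$W a = \left(-13\right) 36 = -468$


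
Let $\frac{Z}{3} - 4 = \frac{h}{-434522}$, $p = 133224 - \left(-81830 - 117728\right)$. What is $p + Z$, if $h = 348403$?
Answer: $\frac{13145933569}{39502} \approx 3.3279 \cdot 10^{5}$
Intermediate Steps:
$p = 332782$ ($p = 133224 - -199558 = 133224 + 199558 = 332782$)
$Z = \frac{379005}{39502}$ ($Z = 12 + 3 \frac{348403}{-434522} = 12 + 3 \cdot 348403 \left(- \frac{1}{434522}\right) = 12 + 3 \left(- \frac{31673}{39502}\right) = 12 - \frac{95019}{39502} = \frac{379005}{39502} \approx 9.5946$)
$p + Z = 332782 + \frac{379005}{39502} = \frac{13145933569}{39502}$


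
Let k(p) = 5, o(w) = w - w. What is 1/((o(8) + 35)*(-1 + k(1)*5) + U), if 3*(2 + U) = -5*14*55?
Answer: -3/1336 ≈ -0.0022455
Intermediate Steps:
o(w) = 0
U = -3856/3 (U = -2 + (-5*14*55)/3 = -2 + (-70*55)/3 = -2 + (⅓)*(-3850) = -2 - 3850/3 = -3856/3 ≈ -1285.3)
1/((o(8) + 35)*(-1 + k(1)*5) + U) = 1/((0 + 35)*(-1 + 5*5) - 3856/3) = 1/(35*(-1 + 25) - 3856/3) = 1/(35*24 - 3856/3) = 1/(840 - 3856/3) = 1/(-1336/3) = -3/1336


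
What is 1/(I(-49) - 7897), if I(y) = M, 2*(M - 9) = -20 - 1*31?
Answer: -2/15827 ≈ -0.00012637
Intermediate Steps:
M = -33/2 (M = 9 + (-20 - 1*31)/2 = 9 + (-20 - 31)/2 = 9 + (1/2)*(-51) = 9 - 51/2 = -33/2 ≈ -16.500)
I(y) = -33/2
1/(I(-49) - 7897) = 1/(-33/2 - 7897) = 1/(-15827/2) = -2/15827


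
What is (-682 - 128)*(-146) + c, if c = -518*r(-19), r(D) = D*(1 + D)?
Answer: -58896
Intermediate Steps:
c = -177156 (c = -(-9842)*(1 - 19) = -(-9842)*(-18) = -518*342 = -177156)
(-682 - 128)*(-146) + c = (-682 - 128)*(-146) - 177156 = -810*(-146) - 177156 = 118260 - 177156 = -58896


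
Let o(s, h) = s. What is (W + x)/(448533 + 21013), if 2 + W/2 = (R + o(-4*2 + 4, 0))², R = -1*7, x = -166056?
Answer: -82909/234773 ≈ -0.35315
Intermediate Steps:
R = -7
W = 238 (W = -4 + 2*(-7 + (-4*2 + 4))² = -4 + 2*(-7 + (-8 + 4))² = -4 + 2*(-7 - 4)² = -4 + 2*(-11)² = -4 + 2*121 = -4 + 242 = 238)
(W + x)/(448533 + 21013) = (238 - 166056)/(448533 + 21013) = -165818/469546 = -165818*1/469546 = -82909/234773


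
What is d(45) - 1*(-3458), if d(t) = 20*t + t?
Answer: 4403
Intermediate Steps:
d(t) = 21*t
d(45) - 1*(-3458) = 21*45 - 1*(-3458) = 945 + 3458 = 4403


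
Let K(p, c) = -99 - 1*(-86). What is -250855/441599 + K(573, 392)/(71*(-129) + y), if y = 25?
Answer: -2285568783/4033565266 ≈ -0.56664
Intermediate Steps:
K(p, c) = -13 (K(p, c) = -99 + 86 = -13)
-250855/441599 + K(573, 392)/(71*(-129) + y) = -250855/441599 - 13/(71*(-129) + 25) = -250855*1/441599 - 13/(-9159 + 25) = -250855/441599 - 13/(-9134) = -250855/441599 - 13*(-1/9134) = -250855/441599 + 13/9134 = -2285568783/4033565266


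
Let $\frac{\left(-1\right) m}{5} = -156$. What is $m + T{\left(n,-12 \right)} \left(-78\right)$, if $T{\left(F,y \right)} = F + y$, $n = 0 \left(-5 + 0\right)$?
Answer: $1716$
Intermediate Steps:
$m = 780$ ($m = \left(-5\right) \left(-156\right) = 780$)
$n = 0$ ($n = 0 \left(-5\right) = 0$)
$m + T{\left(n,-12 \right)} \left(-78\right) = 780 + \left(0 - 12\right) \left(-78\right) = 780 - -936 = 780 + 936 = 1716$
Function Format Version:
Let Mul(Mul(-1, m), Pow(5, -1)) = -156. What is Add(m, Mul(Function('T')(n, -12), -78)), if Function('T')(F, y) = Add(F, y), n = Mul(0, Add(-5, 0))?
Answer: 1716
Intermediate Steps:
m = 780 (m = Mul(-5, -156) = 780)
n = 0 (n = Mul(0, -5) = 0)
Add(m, Mul(Function('T')(n, -12), -78)) = Add(780, Mul(Add(0, -12), -78)) = Add(780, Mul(-12, -78)) = Add(780, 936) = 1716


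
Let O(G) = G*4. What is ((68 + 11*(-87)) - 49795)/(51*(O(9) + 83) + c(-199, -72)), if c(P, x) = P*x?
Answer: -50684/20397 ≈ -2.4849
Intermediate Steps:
O(G) = 4*G
((68 + 11*(-87)) - 49795)/(51*(O(9) + 83) + c(-199, -72)) = ((68 + 11*(-87)) - 49795)/(51*(4*9 + 83) - 199*(-72)) = ((68 - 957) - 49795)/(51*(36 + 83) + 14328) = (-889 - 49795)/(51*119 + 14328) = -50684/(6069 + 14328) = -50684/20397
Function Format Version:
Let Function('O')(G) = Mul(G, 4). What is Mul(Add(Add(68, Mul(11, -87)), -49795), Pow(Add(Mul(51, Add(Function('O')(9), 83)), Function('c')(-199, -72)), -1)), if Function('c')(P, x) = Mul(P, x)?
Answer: Rational(-50684, 20397) ≈ -2.4849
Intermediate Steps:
Function('O')(G) = Mul(4, G)
Mul(Add(Add(68, Mul(11, -87)), -49795), Pow(Add(Mul(51, Add(Function('O')(9), 83)), Function('c')(-199, -72)), -1)) = Mul(Add(Add(68, Mul(11, -87)), -49795), Pow(Add(Mul(51, Add(Mul(4, 9), 83)), Mul(-199, -72)), -1)) = Mul(Add(Add(68, -957), -49795), Pow(Add(Mul(51, Add(36, 83)), 14328), -1)) = Mul(Add(-889, -49795), Pow(Add(Mul(51, 119), 14328), -1)) = Mul(-50684, Pow(Add(6069, 14328), -1)) = Mul(-50684, Pow(20397, -1)) = Mul(-50684, Rational(1, 20397)) = Rational(-50684, 20397)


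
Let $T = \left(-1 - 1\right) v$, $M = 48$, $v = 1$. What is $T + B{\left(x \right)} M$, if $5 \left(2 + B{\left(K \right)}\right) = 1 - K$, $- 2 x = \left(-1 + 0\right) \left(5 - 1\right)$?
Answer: $- \frac{538}{5} \approx -107.6$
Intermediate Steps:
$T = -2$ ($T = \left(-1 - 1\right) 1 = \left(-2\right) 1 = -2$)
$x = 2$ ($x = - \frac{\left(-1 + 0\right) \left(5 - 1\right)}{2} = - \frac{\left(-1\right) \left(5 + \left(-5 + 4\right)\right)}{2} = - \frac{\left(-1\right) \left(5 - 1\right)}{2} = - \frac{\left(-1\right) 4}{2} = \left(- \frac{1}{2}\right) \left(-4\right) = 2$)
$B{\left(K \right)} = - \frac{9}{5} - \frac{K}{5}$ ($B{\left(K \right)} = -2 + \frac{1 - K}{5} = -2 - \left(- \frac{1}{5} + \frac{K}{5}\right) = - \frac{9}{5} - \frac{K}{5}$)
$T + B{\left(x \right)} M = -2 + \left(- \frac{9}{5} - \frac{2}{5}\right) 48 = -2 - \frac{528}{5} = - \frac{538}{5}$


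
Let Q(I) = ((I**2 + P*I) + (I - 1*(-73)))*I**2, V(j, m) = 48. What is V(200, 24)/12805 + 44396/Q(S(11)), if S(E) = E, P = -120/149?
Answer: 1543179364/823297475 ≈ 1.8744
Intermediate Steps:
P = -120/149 (P = -120*1/149 = -120/149 ≈ -0.80537)
Q(I) = I**2*(73 + I**2 + 29*I/149) (Q(I) = ((I**2 - 120*I/149) + (I - 1*(-73)))*I**2 = ((I**2 - 120*I/149) + (I + 73))*I**2 = ((I**2 - 120*I/149) + (73 + I))*I**2 = (73 + I**2 + 29*I/149)*I**2 = I**2*(73 + I**2 + 29*I/149))
V(200, 24)/12805 + 44396/Q(S(11)) = 48/12805 + 44396/((11**2*(73 + 11**2 + (29/149)*11))) = 48*(1/12805) + 44396/((121*(73 + 121 + 319/149))) = 48/12805 + 44396/((121*(29225/149))) = 48/12805 + 44396/(3536225/149) = 48/12805 + 44396*(149/3536225) = 48/12805 + 601364/321475 = 1543179364/823297475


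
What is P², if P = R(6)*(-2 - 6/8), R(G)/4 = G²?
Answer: 156816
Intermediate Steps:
R(G) = 4*G²
P = -396 (P = (4*6²)*(-2 - 6/8) = (4*36)*(-2 - 6*⅛) = 144*(-2 - ¾) = 144*(-11/4) = -396)
P² = (-396)² = 156816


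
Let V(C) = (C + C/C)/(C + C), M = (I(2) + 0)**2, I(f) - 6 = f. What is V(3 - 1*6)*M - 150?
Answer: -386/3 ≈ -128.67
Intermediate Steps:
I(f) = 6 + f
M = 64 (M = ((6 + 2) + 0)**2 = (8 + 0)**2 = 8**2 = 64)
V(C) = (1 + C)/(2*C) (V(C) = (C + 1)/((2*C)) = (1 + C)*(1/(2*C)) = (1 + C)/(2*C))
V(3 - 1*6)*M - 150 = ((1 + (3 - 1*6))/(2*(3 - 1*6)))*64 - 150 = ((1 + (3 - 6))/(2*(3 - 6)))*64 - 150 = ((1/2)*(1 - 3)/(-3))*64 - 150 = ((1/2)*(-1/3)*(-2))*64 - 150 = (1/3)*64 - 150 = 64/3 - 150 = -386/3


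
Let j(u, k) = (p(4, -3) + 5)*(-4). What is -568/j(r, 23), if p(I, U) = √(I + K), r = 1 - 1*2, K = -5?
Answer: 355/13 - 71*I/13 ≈ 27.308 - 5.4615*I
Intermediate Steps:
r = -1 (r = 1 - 2 = -1)
p(I, U) = √(-5 + I) (p(I, U) = √(I - 5) = √(-5 + I))
j(u, k) = -20 - 4*I (j(u, k) = (√(-5 + 4) + 5)*(-4) = (√(-1) + 5)*(-4) = (I + 5)*(-4) = (5 + I)*(-4) = -20 - 4*I)
-568/j(r, 23) = -568*(-20 + 4*I)/416 = -71*(-20 + 4*I)/52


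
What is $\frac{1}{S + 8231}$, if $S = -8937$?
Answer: $- \frac{1}{706} \approx -0.0014164$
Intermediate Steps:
$\frac{1}{S + 8231} = \frac{1}{-8937 + 8231} = \frac{1}{-706} = - \frac{1}{706}$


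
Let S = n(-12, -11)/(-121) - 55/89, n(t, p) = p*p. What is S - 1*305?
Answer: -27289/89 ≈ -306.62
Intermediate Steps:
n(t, p) = p²
S = -144/89 (S = (-11)²/(-121) - 55/89 = 121*(-1/121) - 55*1/89 = -1 - 55/89 = -144/89 ≈ -1.6180)
S - 1*305 = -144/89 - 1*305 = -144/89 - 305 = -27289/89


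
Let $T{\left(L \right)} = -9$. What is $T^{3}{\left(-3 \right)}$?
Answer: $-729$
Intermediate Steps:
$T^{3}{\left(-3 \right)} = \left(-9\right)^{3} = -729$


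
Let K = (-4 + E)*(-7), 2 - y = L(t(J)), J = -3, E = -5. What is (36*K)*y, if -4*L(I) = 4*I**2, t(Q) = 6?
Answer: 86184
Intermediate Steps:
L(I) = -I**2
y = 38 (y = 2 - (-1)*6**2 = 2 - (-1)*36 = 2 - 1*(-36) = 2 + 36 = 38)
K = 63 (K = (-4 - 5)*(-7) = -9*(-7) = 63)
(36*K)*y = (36*63)*38 = 2268*38 = 86184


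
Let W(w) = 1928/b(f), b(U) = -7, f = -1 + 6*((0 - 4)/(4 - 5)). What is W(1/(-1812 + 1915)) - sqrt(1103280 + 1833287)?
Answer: -1928/7 - sqrt(2936567) ≈ -1989.1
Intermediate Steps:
f = 23 (f = -1 + 6*(-4/(-1)) = -1 + 6*(-4*(-1)) = -1 + 6*4 = -1 + 24 = 23)
W(w) = -1928/7 (W(w) = 1928/(-7) = 1928*(-1/7) = -1928/7)
W(1/(-1812 + 1915)) - sqrt(1103280 + 1833287) = -1928/7 - sqrt(1103280 + 1833287) = -1928/7 - sqrt(2936567)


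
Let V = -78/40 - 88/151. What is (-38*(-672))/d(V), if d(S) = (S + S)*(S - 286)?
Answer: 116449267200/6665101481 ≈ 17.471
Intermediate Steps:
V = -7649/3020 (V = -78*1/40 - 88*1/151 = -39/20 - 88/151 = -7649/3020 ≈ -2.5328)
d(S) = 2*S*(-286 + S) (d(S) = (2*S)*(-286 + S) = 2*S*(-286 + S))
(-38*(-672))/d(V) = (-38*(-672))/((2*(-7649/3020)*(-286 - 7649/3020))) = 25536/((2*(-7649/3020)*(-871369/3020))) = 25536/(6665101481/4560200) = 25536*(4560200/6665101481) = 116449267200/6665101481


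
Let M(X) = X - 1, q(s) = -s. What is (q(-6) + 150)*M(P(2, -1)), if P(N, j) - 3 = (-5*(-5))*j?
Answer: -3588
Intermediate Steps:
P(N, j) = 3 + 25*j (P(N, j) = 3 + (-5*(-5))*j = 3 + 25*j)
M(X) = -1 + X
(q(-6) + 150)*M(P(2, -1)) = (-1*(-6) + 150)*(-1 + (3 + 25*(-1))) = (6 + 150)*(-1 + (3 - 25)) = 156*(-1 - 22) = 156*(-23) = -3588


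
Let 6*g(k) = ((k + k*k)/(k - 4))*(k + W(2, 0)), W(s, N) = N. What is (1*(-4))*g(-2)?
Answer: -4/9 ≈ -0.44444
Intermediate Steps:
g(k) = k*(k + k**2)/(6*(-4 + k)) (g(k) = (((k + k*k)/(k - 4))*(k + 0))/6 = (((k + k**2)/(-4 + k))*k)/6 = (k*(k + k**2)/(-4 + k))/6 = k*(k + k**2)/(6*(-4 + k)))
(1*(-4))*g(-2) = (1*(-4))*((1/6)*(-2)**2*(1 - 2)/(-4 - 2)) = -2*4*(-1)/(3*(-6)) = -2*4*(-1)*(-1)/(3*6) = -4*1/9 = -4/9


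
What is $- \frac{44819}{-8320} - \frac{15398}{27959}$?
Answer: $\frac{1124983061}{232618880} \approx 4.8362$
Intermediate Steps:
$- \frac{44819}{-8320} - \frac{15398}{27959} = \left(-44819\right) \left(- \frac{1}{8320}\right) - \frac{15398}{27959} = \frac{44819}{8320} - \frac{15398}{27959} = \frac{1124983061}{232618880}$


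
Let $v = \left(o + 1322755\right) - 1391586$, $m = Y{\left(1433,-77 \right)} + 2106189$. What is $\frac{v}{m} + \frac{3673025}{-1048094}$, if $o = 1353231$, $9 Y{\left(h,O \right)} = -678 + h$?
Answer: $- \frac{7188998674625}{2483518474358} \approx -2.8947$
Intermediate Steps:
$Y{\left(h,O \right)} = - \frac{226}{3} + \frac{h}{9}$ ($Y{\left(h,O \right)} = \frac{-678 + h}{9} = - \frac{226}{3} + \frac{h}{9}$)
$m = \frac{18956456}{9}$ ($m = \left(- \frac{226}{3} + \frac{1}{9} \cdot 1433\right) + 2106189 = \left(- \frac{226}{3} + \frac{1433}{9}\right) + 2106189 = \frac{755}{9} + 2106189 = \frac{18956456}{9} \approx 2.1063 \cdot 10^{6}$)
$v = 1284400$ ($v = \left(1353231 + 1322755\right) - 1391586 = 2675986 - 1391586 = 1284400$)
$\frac{v}{m} + \frac{3673025}{-1048094} = \frac{1284400}{\frac{18956456}{9}} + \frac{3673025}{-1048094} = 1284400 \cdot \frac{9}{18956456} + 3673025 \left(- \frac{1}{1048094}\right) = \frac{1444950}{2369557} - \frac{3673025}{1048094} = - \frac{7188998674625}{2483518474358}$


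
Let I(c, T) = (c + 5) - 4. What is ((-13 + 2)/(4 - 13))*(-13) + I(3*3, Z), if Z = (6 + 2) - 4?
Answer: -53/9 ≈ -5.8889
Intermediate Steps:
Z = 4 (Z = 8 - 4 = 4)
I(c, T) = 1 + c (I(c, T) = (5 + c) - 4 = 1 + c)
((-13 + 2)/(4 - 13))*(-13) + I(3*3, Z) = ((-13 + 2)/(4 - 13))*(-13) + (1 + 3*3) = -11/(-9)*(-13) + (1 + 9) = -11*(-⅑)*(-13) + 10 = (11/9)*(-13) + 10 = -143/9 + 10 = -53/9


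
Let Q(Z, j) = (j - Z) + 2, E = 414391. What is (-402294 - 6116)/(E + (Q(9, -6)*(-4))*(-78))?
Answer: -81682/82067 ≈ -0.99531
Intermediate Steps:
Q(Z, j) = 2 + j - Z
(-402294 - 6116)/(E + (Q(9, -6)*(-4))*(-78)) = (-402294 - 6116)/(414391 + ((2 - 6 - 1*9)*(-4))*(-78)) = -408410/(414391 + ((2 - 6 - 9)*(-4))*(-78)) = -408410/(414391 - 13*(-4)*(-78)) = -408410/(414391 + 52*(-78)) = -408410/(414391 - 4056) = -408410/410335 = -408410*1/410335 = -81682/82067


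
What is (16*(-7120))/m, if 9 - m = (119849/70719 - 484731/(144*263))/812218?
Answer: -27534958626324357120/2175342381399053 ≈ -12658.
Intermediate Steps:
m = 2175342381399053/241704341874336 (m = 9 - (119849/70719 - 484731/(144*263))/812218 = 9 - (119849*(1/70719) - 484731/37872)/812218 = 9 - (119849/70719 - 484731*1/37872)/812218 = 9 - (119849/70719 - 53859/4208)/812218 = 9 - (-3304530029)/(297585552*812218) = 9 - 1*(-3304530029/241704341874336) = 9 + 3304530029/241704341874336 = 2175342381399053/241704341874336 ≈ 9.0000)
(16*(-7120))/m = (16*(-7120))/(2175342381399053/241704341874336) = -113920*241704341874336/2175342381399053 = -27534958626324357120/2175342381399053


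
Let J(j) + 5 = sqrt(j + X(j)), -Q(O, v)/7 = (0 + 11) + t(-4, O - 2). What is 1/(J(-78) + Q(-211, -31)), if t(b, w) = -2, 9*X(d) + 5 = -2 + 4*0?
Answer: -612/42325 - 3*I*sqrt(709)/42325 ≈ -0.01446 - 0.0018873*I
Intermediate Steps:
X(d) = -7/9 (X(d) = -5/9 + (-2 + 4*0)/9 = -5/9 + (-2 + 0)/9 = -5/9 + (1/9)*(-2) = -5/9 - 2/9 = -7/9)
Q(O, v) = -63 (Q(O, v) = -7*((0 + 11) - 2) = -7*(11 - 2) = -7*9 = -63)
J(j) = -5 + sqrt(-7/9 + j) (J(j) = -5 + sqrt(j - 7/9) = -5 + sqrt(-7/9 + j))
1/(J(-78) + Q(-211, -31)) = 1/((-5 + sqrt(-7 + 9*(-78))/3) - 63) = 1/((-5 + sqrt(-7 - 702)/3) - 63) = 1/((-5 + sqrt(-709)/3) - 63) = 1/((-5 + (I*sqrt(709))/3) - 63) = 1/((-5 + I*sqrt(709)/3) - 63) = 1/(-68 + I*sqrt(709)/3)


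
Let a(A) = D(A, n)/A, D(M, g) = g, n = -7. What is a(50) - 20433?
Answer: -1021657/50 ≈ -20433.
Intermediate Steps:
a(A) = -7/A
a(50) - 20433 = -7/50 - 20433 = -1021657/50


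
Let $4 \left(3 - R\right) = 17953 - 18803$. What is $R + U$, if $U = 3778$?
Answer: $\frac{7987}{2} \approx 3993.5$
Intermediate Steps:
$R = \frac{431}{2}$ ($R = 3 - \frac{17953 - 18803}{4} = 3 - - \frac{425}{2} = 3 + \frac{425}{2} = \frac{431}{2} \approx 215.5$)
$R + U = \frac{431}{2} + 3778 = \frac{7987}{2}$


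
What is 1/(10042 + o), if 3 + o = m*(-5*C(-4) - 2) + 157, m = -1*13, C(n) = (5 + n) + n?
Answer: 1/10027 ≈ 9.9731e-5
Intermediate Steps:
C(n) = 5 + 2*n
m = -13
o = -15 (o = -3 + (-13*(-5*(5 + 2*(-4)) - 2) + 157) = -3 + (-13*(-5*(5 - 8) - 2) + 157) = -3 + (-13*(-5*(-3) - 2) + 157) = -3 + (-13*(15 - 2) + 157) = -3 + (-13*13 + 157) = -3 + (-169 + 157) = -3 - 12 = -15)
1/(10042 + o) = 1/(10042 - 15) = 1/10027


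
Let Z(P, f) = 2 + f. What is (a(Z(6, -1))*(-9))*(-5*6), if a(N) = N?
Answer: 270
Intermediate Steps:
(a(Z(6, -1))*(-9))*(-5*6) = ((2 - 1)*(-9))*(-5*6) = (1*(-9))*(-30) = -9*(-30) = 270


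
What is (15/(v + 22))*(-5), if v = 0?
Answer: -75/22 ≈ -3.4091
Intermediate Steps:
(15/(v + 22))*(-5) = (15/(0 + 22))*(-5) = (15/22)*(-5) = -75/22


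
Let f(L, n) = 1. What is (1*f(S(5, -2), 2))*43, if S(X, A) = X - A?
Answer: 43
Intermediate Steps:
(1*f(S(5, -2), 2))*43 = (1*1)*43 = 1*43 = 43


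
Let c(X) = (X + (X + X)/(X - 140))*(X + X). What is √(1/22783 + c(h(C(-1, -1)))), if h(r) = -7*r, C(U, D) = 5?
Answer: √1257175668341/22783 ≈ 49.214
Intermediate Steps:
c(X) = 2*X*(X + 2*X/(-140 + X)) (c(X) = (X + (2*X)/(-140 + X))*(2*X) = (X + 2*X/(-140 + X))*(2*X) = 2*X*(X + 2*X/(-140 + X)))
√(1/22783 + c(h(C(-1, -1)))) = √(1/22783 + 2*(-7*5)²*(-138 - 7*5)/(-140 - 7*5)) = √(1/22783 + 2*(-35)²*(-138 - 35)/(-140 - 35)) = √(1/22783 + 2*1225*(-173)/(-175)) = √(1/22783 + 2*1225*(-1/175)*(-173)) = √(1/22783 + 2422) = √(55180427/22783) = √1257175668341/22783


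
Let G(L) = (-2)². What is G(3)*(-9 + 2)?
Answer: -28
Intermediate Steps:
G(L) = 4
G(3)*(-9 + 2) = 4*(-9 + 2) = 4*(-7) = -28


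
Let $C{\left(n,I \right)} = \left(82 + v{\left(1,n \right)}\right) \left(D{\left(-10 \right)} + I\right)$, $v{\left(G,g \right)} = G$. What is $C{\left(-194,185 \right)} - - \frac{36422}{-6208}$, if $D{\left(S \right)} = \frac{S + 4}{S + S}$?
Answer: $\frac{238604993}{15520} \approx 15374.0$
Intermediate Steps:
$D{\left(S \right)} = \frac{4 + S}{2 S}$
$C{\left(n,I \right)} = \frac{249}{10} + 83 I$ ($C{\left(n,I \right)} = \left(82 + 1\right) \left(\frac{4 - 10}{2 \left(-10\right)} + I\right) = 83 \left(\frac{1}{2} \left(- \frac{1}{10}\right) \left(-6\right) + I\right) = 83 \left(\frac{3}{10} + I\right) = \frac{249}{10} + 83 I$)
$C{\left(-194,185 \right)} - - \frac{36422}{-6208} = \left(\frac{249}{10} + 83 \cdot 185\right) - - \frac{36422}{-6208} = \left(\frac{249}{10} + 15355\right) - \left(-36422\right) \left(- \frac{1}{6208}\right) = \frac{153799}{10} - \frac{18211}{3104} = \frac{238604993}{15520}$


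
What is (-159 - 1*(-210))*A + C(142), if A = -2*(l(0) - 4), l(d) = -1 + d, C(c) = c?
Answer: 652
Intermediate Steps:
A = 10 (A = -2*((-1 + 0) - 4) = -2*(-1 - 4) = -2*(-5) = 10)
(-159 - 1*(-210))*A + C(142) = (-159 - 1*(-210))*10 + 142 = (-159 + 210)*10 + 142 = 51*10 + 142 = 510 + 142 = 652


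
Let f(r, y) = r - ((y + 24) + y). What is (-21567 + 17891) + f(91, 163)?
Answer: -3935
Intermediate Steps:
f(r, y) = -24 + r - 2*y (f(r, y) = r - ((24 + y) + y) = r - (24 + 2*y) = r + (-24 - 2*y) = -24 + r - 2*y)
(-21567 + 17891) + f(91, 163) = (-21567 + 17891) + (-24 + 91 - 2*163) = -3676 + (-24 + 91 - 326) = -3676 - 259 = -3935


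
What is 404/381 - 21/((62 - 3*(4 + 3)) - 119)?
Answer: 13171/9906 ≈ 1.3296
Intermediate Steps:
404/381 - 21/((62 - 3*(4 + 3)) - 119) = 404*(1/381) - 21/((62 - 3*7) - 119) = 404/381 - 21/((62 - 21) - 119) = 404/381 - 21/(41 - 119) = 404/381 - 21/(-78) = 404/381 - 21*(-1/78) = 404/381 + 7/26 = 13171/9906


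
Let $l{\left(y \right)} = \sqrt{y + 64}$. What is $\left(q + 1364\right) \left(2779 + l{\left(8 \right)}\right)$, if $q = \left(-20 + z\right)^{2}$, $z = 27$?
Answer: $3926727 + 8478 \sqrt{2} \approx 3.9387 \cdot 10^{6}$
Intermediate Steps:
$q = 49$ ($q = \left(-20 + 27\right)^{2} = 7^{2} = 49$)
$l{\left(y \right)} = \sqrt{64 + y}$
$\left(q + 1364\right) \left(2779 + l{\left(8 \right)}\right) = \left(49 + 1364\right) \left(2779 + \sqrt{64 + 8}\right) = 1413 \left(2779 + \sqrt{72}\right) = 1413 \left(2779 + 6 \sqrt{2}\right) = 3926727 + 8478 \sqrt{2}$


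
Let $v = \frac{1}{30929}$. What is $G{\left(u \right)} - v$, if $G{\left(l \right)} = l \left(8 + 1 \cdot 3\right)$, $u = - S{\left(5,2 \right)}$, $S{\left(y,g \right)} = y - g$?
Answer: $- \frac{1020658}{30929} \approx -33.0$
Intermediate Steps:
$u = -3$ ($u = - (5 - 2) = \left(-1\right) 3 = -3$)
$G{\left(l \right)} = 11 l$ ($G{\left(l \right)} = l \left(8 + 3\right) = l 11 = 11 l$)
$v = \frac{1}{30929} \approx 3.2332 \cdot 10^{-5}$
$G{\left(u \right)} - v = 11 \left(-3\right) - \frac{1}{30929} = -33 - \frac{1}{30929} = - \frac{1020658}{30929}$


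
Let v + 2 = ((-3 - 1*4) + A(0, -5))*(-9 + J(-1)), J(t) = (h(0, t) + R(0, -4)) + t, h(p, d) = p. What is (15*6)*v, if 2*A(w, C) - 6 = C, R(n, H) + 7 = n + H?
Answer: 12105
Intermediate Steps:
R(n, H) = -7 + H + n (R(n, H) = -7 + (n + H) = -7 + (H + n) = -7 + H + n)
A(w, C) = 3 + C/2
J(t) = -11 + t (J(t) = (0 + (-7 - 4 + 0)) + t = (0 - 11) + t = -11 + t)
v = 269/2 (v = -2 + ((-3 - 1*4) + (3 + (1/2)*(-5)))*(-9 + (-11 - 1)) = -2 + ((-3 - 4) + (3 - 5/2))*(-9 - 12) = -2 + (-7 + 1/2)*(-21) = -2 - 13/2*(-21) = -2 + 273/2 = 269/2 ≈ 134.50)
(15*6)*v = (15*6)*(269/2) = 90*(269/2) = 12105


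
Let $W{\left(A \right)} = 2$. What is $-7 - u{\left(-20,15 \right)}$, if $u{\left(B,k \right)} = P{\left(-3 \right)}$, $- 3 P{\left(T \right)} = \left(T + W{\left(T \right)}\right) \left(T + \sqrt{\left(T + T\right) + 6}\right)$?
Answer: $-6$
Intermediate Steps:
$P{\left(T \right)} = - \frac{\left(2 + T\right) \left(T + \sqrt{6 + 2 T}\right)}{3}$ ($P{\left(T \right)} = - \frac{\left(T + 2\right) \left(T + \sqrt{\left(T + T\right) + 6}\right)}{3} = - \frac{\left(2 + T\right) \left(T + \sqrt{2 T + 6}\right)}{3} = - \frac{\left(2 + T\right) \left(T + \sqrt{6 + 2 T}\right)}{3}$)
$u{\left(B,k \right)} = -1$ ($u{\left(B,k \right)} = \left(- \frac{2}{3}\right) \left(-3\right) - \frac{2 \sqrt{6 + 2 \left(-3\right)}}{3} - \frac{\left(-3\right)^{2}}{3} - - \sqrt{6 + 2 \left(-3\right)} = 2 - \frac{2 \sqrt{6 - 6}}{3} - 3 - - \sqrt{6 - 6} = 2 - \frac{2 \sqrt{0}}{3} - 3 - - \sqrt{0} = 2 - 0 - 3 - \left(-1\right) 0 = 2 + 0 - 3 + 0 = -1$)
$-7 - u{\left(-20,15 \right)} = -7 - -1 = -7 + 1 = -6$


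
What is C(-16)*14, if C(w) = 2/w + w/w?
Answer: 49/4 ≈ 12.250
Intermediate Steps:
C(w) = 1 + 2/w (C(w) = 2/w + 1 = 1 + 2/w)
C(-16)*14 = ((2 - 16)/(-16))*14 = -1/16*(-14)*14 = (7/8)*14 = 49/4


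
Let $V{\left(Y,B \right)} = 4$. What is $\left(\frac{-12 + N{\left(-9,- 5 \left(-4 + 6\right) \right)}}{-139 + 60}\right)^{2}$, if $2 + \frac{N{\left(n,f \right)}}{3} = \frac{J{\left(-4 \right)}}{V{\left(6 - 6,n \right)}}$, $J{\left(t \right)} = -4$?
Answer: $\frac{441}{6241} \approx 0.070662$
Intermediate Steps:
$N{\left(n,f \right)} = -9$ ($N{\left(n,f \right)} = -6 + 3 \left(- \frac{4}{4}\right) = -6 + 3 \left(\left(-4\right) \frac{1}{4}\right) = -6 + 3 \left(-1\right) = -6 - 3 = -9$)
$\left(\frac{-12 + N{\left(-9,- 5 \left(-4 + 6\right) \right)}}{-139 + 60}\right)^{2} = \left(\frac{-12 - 9}{-139 + 60}\right)^{2} = \left(- \frac{21}{-79}\right)^{2} = \left(\left(-21\right) \left(- \frac{1}{79}\right)\right)^{2} = \left(\frac{21}{79}\right)^{2} = \frac{441}{6241}$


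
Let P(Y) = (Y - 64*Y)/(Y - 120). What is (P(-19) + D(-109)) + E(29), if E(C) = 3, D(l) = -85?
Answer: -12595/139 ≈ -90.611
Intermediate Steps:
P(Y) = -63*Y/(-120 + Y) (P(Y) = (-63*Y)/(-120 + Y) = -63*Y/(-120 + Y))
(P(-19) + D(-109)) + E(29) = (-63*(-19)/(-120 - 19) - 85) + 3 = (-63*(-19)/(-139) - 85) + 3 = (-63*(-19)*(-1/139) - 85) + 3 = (-1197/139 - 85) + 3 = -13012/139 + 3 = -12595/139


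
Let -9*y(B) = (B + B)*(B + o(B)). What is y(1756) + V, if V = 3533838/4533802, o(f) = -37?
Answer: -217231041239/323843 ≈ -6.7079e+5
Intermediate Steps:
y(B) = -2*B*(-37 + B)/9 (y(B) = -(B + B)*(B - 37)/9 = -2*B*(-37 + B)/9)
V = 252417/323843 (V = 3533838*(1/4533802) = 252417/323843 ≈ 0.77944)
y(1756) + V = (2/9)*1756*(37 - 1*1756) + 252417/323843 = (2/9)*1756*(37 - 1756) + 252417/323843 = (2/9)*1756*(-1719) + 252417/323843 = -670792 + 252417/323843 = -217231041239/323843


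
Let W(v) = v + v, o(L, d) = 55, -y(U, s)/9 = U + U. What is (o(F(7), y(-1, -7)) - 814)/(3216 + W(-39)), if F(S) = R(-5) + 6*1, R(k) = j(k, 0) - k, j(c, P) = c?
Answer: -253/1046 ≈ -0.24187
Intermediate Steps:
y(U, s) = -18*U (y(U, s) = -9*(U + U) = -18*U)
R(k) = 0 (R(k) = k - k = 0)
F(S) = 6 (F(S) = 0 + 6*1 = 0 + 6 = 6)
W(v) = 2*v
(o(F(7), y(-1, -7)) - 814)/(3216 + W(-39)) = (55 - 814)/(3216 + 2*(-39)) = -759/(3216 - 78) = -759/3138 = -759*1/3138 = -253/1046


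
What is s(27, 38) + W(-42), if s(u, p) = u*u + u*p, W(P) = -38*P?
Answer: 3351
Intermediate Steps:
s(u, p) = u² + p*u
s(27, 38) + W(-42) = 27*(38 + 27) - 38*(-42) = 27*65 + 1596 = 1755 + 1596 = 3351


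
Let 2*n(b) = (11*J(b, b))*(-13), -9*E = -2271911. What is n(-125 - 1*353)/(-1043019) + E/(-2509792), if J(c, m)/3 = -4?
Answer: -265447439237/2617760742048 ≈ -0.10140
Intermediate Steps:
E = 2271911/9 (E = -1/9*(-2271911) = 2271911/9 ≈ 2.5243e+5)
J(c, m) = -12 (J(c, m) = 3*(-4) = -12)
n(b) = 858 (n(b) = ((11*(-12))*(-13))/2 = (-132*(-13))/2 = (1/2)*1716 = 858)
n(-125 - 1*353)/(-1043019) + E/(-2509792) = 858/(-1043019) + (2271911/9)/(-2509792) = 858*(-1/1043019) + (2271911/9)*(-1/2509792) = -286/347673 - 2271911/22588128 = -265447439237/2617760742048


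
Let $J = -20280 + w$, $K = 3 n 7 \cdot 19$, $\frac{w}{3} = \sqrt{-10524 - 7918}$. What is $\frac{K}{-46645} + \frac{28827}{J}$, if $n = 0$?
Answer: $- \frac{32478420}{22858021} - \frac{9609 i \sqrt{18442}}{45716042} \approx -1.4209 - 0.028544 i$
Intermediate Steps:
$w = 3 i \sqrt{18442}$ ($w = 3 \sqrt{-10524 - 7918} = 3 \sqrt{-18442} = 3 i \sqrt{18442} \approx 407.4 i$)
$K = 0$ ($K = 3 \cdot 0 \cdot 7 \cdot 19 = 3 \cdot 0 \cdot 19 = 0 \cdot 19 = 0$)
$J = -20280 + 3 i \sqrt{18442} \approx -20280.0 + 407.4 i$
$\frac{K}{-46645} + \frac{28827}{J} = \frac{0}{-46645} + \frac{28827}{-20280 + 3 i \sqrt{18442}} = 0 \left(- \frac{1}{46645}\right) + \frac{28827}{-20280 + 3 i \sqrt{18442}} = 0 + \frac{28827}{-20280 + 3 i \sqrt{18442}} = \frac{28827}{-20280 + 3 i \sqrt{18442}}$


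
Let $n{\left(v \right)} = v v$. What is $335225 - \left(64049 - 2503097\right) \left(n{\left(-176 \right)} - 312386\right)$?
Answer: $-686372162455$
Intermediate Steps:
$n{\left(v \right)} = v^{2}$
$335225 - \left(64049 - 2503097\right) \left(n{\left(-176 \right)} - 312386\right) = 335225 - \left(64049 - 2503097\right) \left(\left(-176\right)^{2} - 312386\right) = 335225 - - 2439048 \left(30976 - 312386\right) = 335225 - \left(-2439048\right) \left(-281410\right) = 335225 - 686372497680 = -686372162455$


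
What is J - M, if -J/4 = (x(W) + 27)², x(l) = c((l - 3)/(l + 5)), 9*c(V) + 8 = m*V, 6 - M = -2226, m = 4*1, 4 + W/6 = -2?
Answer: -395215036/77841 ≈ -5077.2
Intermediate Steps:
W = -36 (W = -24 + 6*(-2) = -24 - 12 = -36)
m = 4
M = 2232 (M = 6 - 1*(-2226) = 6 + 2226 = 2232)
c(V) = -8/9 + 4*V/9 (c(V) = -8/9 + (4*V)/9 = -8/9 + 4*V/9)
x(l) = -8/9 + 4*(-3 + l)/(9*(5 + l)) (x(l) = -8/9 + 4*((l - 3)/(l + 5))/9 = -8/9 + 4*((-3 + l)/(5 + l))/9 = -8/9 + 4*(-3 + l)/(9*(5 + l)))
J = -221473924/77841 (J = -4*(4*(-13 - 1*(-36))/(9*(5 - 36)) + 27)² = -4*((4/9)*(-13 + 36)/(-31) + 27)² = -4*((4/9)*(-1/31)*23 + 27)² = -4*(-92/279 + 27)² = -4*(7441/279)² = -4*55368481/77841 = -221473924/77841 ≈ -2845.2)
J - M = -221473924/77841 - 1*2232 = -221473924/77841 - 2232 = -395215036/77841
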